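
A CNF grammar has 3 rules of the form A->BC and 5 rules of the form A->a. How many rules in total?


CNF allows two rule forms:
  A -> BC (binary): 3 rules
  A -> a (terminal): 5 rules
Total = 3 + 5 = 8

8


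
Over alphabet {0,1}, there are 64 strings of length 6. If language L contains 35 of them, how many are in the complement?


Alphabet: {0,1}
String length: 6
Total strings of length 6 = 2^6 = 64
Strings in L = 35
Complement = total - |L|
= 64 - 35
= 29

29


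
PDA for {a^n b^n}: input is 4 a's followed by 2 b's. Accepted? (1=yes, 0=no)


Language requires equal numbers of a's and b's
PDA pushes for each 'a', pops for each 'b'
Number of a's = 4
Number of b's = 2
4 != 2 -> Reject

0


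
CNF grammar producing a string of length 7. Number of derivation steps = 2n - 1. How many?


Chomsky Normal Form derivation:
String length n = 7
Each step either:
  - Splits a nonterminal into two (n-1 such steps)
  - Converts a nonterminal to terminal (n such steps)
Total = (n-1) + n = 2n - 1
= 2(7) - 1
= 14 - 1
= 13

13


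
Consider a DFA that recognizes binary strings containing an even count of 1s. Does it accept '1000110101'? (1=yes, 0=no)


DFA has 2 states: q_even (start, accept=yes) and q_odd
Processing string '1000110101' character by character:
  Position 0: read '1', 1-count=1 -> q_odd
  Position 1: read '0', 1-count=1 -> q_odd (no change)
  Position 2: read '0', 1-count=1 -> q_odd (no change)
  Position 3: read '0', 1-count=1 -> q_odd (no change)
  Position 4: read '1', 1-count=2 -> q_even
  Position 5: read '1', 1-count=3 -> q_odd
  Position 6: read '0', 1-count=3 -> q_odd (no change)
  Position 7: read '1', 1-count=4 -> q_even
  Position 8: read '0', 1-count=4 -> q_even (no change)
  Position 9: read '1', 1-count=5 -> q_odd
Final state: q_odd, total 1s = 5 (odd); the DFA requires an even count -> reject

0


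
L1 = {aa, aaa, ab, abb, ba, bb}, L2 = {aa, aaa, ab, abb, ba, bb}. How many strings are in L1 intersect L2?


L1 = {aa, aaa, ab, abb, ba, bb}
L2 = {aa, aaa, ab, abb, ba, bb}
Checking each string in L1 against L2:
  'aa': in L2? Yes
  'aaa': in L2? Yes
  'ab': in L2? Yes
  'abb': in L2? Yes
  'ba': in L2? Yes
  'bb': in L2? Yes
Intersection = {aa, aaa, ab, abb, ba, bb}
|L1 ∩ L2| = 6

6


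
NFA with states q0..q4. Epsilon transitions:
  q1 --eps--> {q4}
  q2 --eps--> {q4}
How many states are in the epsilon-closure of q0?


Starting from q0
Initialize closure = {q0}
q0 has no outgoing epsilon transitions -> nothing to add
Final closure: {q0}
Size = 1

1


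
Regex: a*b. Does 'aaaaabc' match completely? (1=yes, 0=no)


Pattern: a*b
String: 'aaaaabc'
Pattern requires: zero or more 'a's followed by exactly one 'b'
Found 5 leading 'a's
Remaining: 'bc'
Remaining is not 'b' -> no match
Result: 0

0


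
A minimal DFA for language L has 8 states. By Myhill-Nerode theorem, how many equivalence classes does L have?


Myhill-Nerode theorem:
Number of equivalence classes = number of states in minimal DFA
Minimal DFA states = 8
Therefore equivalence classes = 8

8


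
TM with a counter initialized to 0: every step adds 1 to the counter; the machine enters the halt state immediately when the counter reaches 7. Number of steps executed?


Counter starts at 0. Counting sequence:
  Step 1: counter = 1
  Step 2: counter = 2
  Step 3: counter = 3
  Step 4: counter = 4
  Step 5: counter = 5
  Step 6: counter = 6
  Step 7: counter = 7
Counter reached 7 -> halt
Total steps = 7

7


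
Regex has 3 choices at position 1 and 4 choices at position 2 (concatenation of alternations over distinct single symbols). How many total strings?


First group: 3 alternatives
Second group: 4 alternatives
Concatenation: each choice from group 1 pairs with each from group 2
Total = 3 x 4 = 12

12


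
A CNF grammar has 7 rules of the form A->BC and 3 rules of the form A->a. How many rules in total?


CNF allows two rule forms:
  A -> BC (binary): 7 rules
  A -> a (terminal): 3 rules
Total = 7 + 3 = 10

10


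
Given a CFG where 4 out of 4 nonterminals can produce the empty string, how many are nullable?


Nonterminals: {S, A, B, C}
A nonterminal is nullable if it can derive epsilon
Counting nullable nonterminals: 4
Total nullable = 4

4


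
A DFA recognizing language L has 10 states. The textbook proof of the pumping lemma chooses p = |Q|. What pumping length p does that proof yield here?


Pumping lemma for regular languages (standard proof):
Take p = |Q|, the number of DFA states.
Any string of length >= |Q| passes through |Q|+1 states while reading its first |Q| symbols,
so by pigeonhole some state repeats, giving the loop that can be pumped.
Here |Q| = 10
Therefore the proof uses p = 10

10


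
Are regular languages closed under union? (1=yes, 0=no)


Regular languages are closed under all standard operations:
- Union: Yes (product construction)
- Intersection: Yes (product construction)
- Complement: Yes (swap accept/reject)
- Concatenation: Yes (NFA construction)
Operation: union -> Closed

1


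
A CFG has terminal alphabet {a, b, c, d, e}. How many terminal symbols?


Terminal symbols: a, b, c, d, e
Counting each: a (#1), b (#2), c (#3), d (#4), e (#5)
Total = 5

5


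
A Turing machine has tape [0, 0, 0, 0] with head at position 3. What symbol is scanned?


Tape: [0, 0, 0, 0]
Positions: 0 1 2 3
Values:    0 0 0 0
Head at position 3
tape[3] = 0

0


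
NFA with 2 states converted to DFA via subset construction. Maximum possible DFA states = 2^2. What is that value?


NFA has 2 states
Subset construction: each DFA state = subset of NFA states
Maximum subsets = 2^2
2^2 = 4

4


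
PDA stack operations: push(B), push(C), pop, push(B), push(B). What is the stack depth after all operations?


Tracing stack operations:
  push(B) -> stack = [B], depth=1
  push(C) -> stack = [B,C], depth=2
  pop -> removed C, stack = [B], depth=1
  push(B) -> stack = [B,B], depth=2
  push(B) -> stack = [B,B,B], depth=3
Final depth = 3

3


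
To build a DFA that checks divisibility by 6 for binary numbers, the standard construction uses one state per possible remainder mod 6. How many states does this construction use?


Divisibility by 6 is tracked via the remainder mod 6: 0, 1, ..., 5
The construction assigns one state to each remainder
Number of remainders = 6

6


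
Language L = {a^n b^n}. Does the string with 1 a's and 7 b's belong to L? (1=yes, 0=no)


Language requires equal numbers of a's and b's
PDA pushes for each 'a', pops for each 'b'
Number of a's = 1
Number of b's = 7
1 != 7 -> Reject

0


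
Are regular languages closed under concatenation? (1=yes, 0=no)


Regular languages are closed under:
- Union (DFA product construction)
- Intersection (DFA product construction)
- Complement (swap accept/reject states)
- Concatenation (NFA construction)
- Kleene star (NFA construction)
concatenation is in this list
Therefore: closed

1


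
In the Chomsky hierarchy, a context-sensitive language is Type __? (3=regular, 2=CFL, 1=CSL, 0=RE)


Chomsky hierarchy levels:
  Type 3: Regular (DFA/NFA/regex)
  Type 2: Context-free (PDA)
  Type 1: Context-sensitive
  Type 0: Recursively enumerable (TM)
'context-sensitive' corresponds to Type 1

1


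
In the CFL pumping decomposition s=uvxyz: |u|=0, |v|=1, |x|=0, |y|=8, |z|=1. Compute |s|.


|s| = |u| + |v| + |x| + |y| + |z|
= 0 + 1 + 0 + 8 + 1
= 1 + 0 + 9
= 1 + 9
= 10

10


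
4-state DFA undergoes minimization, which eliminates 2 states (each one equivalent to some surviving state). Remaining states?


Original DFA: 4 states
Redundant states removed: 2
Minimized states = original - removed
= 4 - 2
= 2

2


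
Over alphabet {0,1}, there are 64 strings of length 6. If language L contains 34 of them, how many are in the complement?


Alphabet: {0,1}
String length: 6
Total strings of length 6 = 2^6 = 64
Strings in L = 34
Complement = total - |L|
= 64 - 34
= 30

30


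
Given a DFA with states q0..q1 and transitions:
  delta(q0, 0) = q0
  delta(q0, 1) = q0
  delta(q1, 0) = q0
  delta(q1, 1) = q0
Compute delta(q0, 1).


Looking up transition function:
delta(q0, 1) in the table
Row: q0, Column: 1
Result: q0

q0


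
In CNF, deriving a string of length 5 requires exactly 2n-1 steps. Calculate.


Chomsky Normal Form derivation:
String length n = 5
Each step either:
  - Splits a nonterminal into two (n-1 such steps)
  - Converts a nonterminal to terminal (n such steps)
Total = (n-1) + n = 2n - 1
= 2(5) - 1
= 10 - 1
= 9

9


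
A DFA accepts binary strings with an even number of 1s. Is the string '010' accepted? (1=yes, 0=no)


DFA has 2 states: q_even (start, accept=yes) and q_odd
Processing string '010' character by character:
  Position 0: read '0', 1-count=0 -> q_even (no change)
  Position 1: read '1', 1-count=1 -> q_odd
  Position 2: read '0', 1-count=1 -> q_odd (no change)
Final state: q_odd, total 1s = 1 (odd); the DFA requires an even count -> reject

0


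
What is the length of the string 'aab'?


String: 'aab'
Counting characters:
  'a' appears 2 time(s)
  'b' appears 1 time(s)
Total length = 2 + 1 = 3

3


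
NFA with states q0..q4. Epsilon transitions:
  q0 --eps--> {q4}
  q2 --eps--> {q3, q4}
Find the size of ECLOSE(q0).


Starting from q0
Initialize closure = {q0}
Follow epsilon from q0 -> add q4
Final closure: {q0, q4}
Size = 2

2


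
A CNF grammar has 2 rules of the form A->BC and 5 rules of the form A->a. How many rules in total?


CNF allows two rule forms:
  A -> BC (binary): 2 rules
  A -> a (terminal): 5 rules
Total = 2 + 5 = 7

7


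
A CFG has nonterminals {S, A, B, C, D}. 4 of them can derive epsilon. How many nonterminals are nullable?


Nonterminals: {S, A, B, C, D}
A nonterminal is nullable if it can derive epsilon
Counting nullable nonterminals: 4
Total nullable = 4

4


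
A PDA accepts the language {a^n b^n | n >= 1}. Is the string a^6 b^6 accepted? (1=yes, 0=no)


Language requires equal numbers of a's and b's
PDA pushes for each 'a', pops for each 'b'
Number of a's = 6
Number of b's = 6
6 == 6 -> Accept

1


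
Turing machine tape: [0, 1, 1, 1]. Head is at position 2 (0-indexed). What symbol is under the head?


Tape: [0, 1, 1, 1]
Positions: 0 1 2 3
Values:    0 1 1 1
Head at position 2
tape[2] = 1

1


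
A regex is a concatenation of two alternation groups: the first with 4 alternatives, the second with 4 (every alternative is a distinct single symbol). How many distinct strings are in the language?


First group: 4 alternatives
Second group: 4 alternatives
Concatenation: each choice from group 1 pairs with each from group 2
Total = 4 x 4 = 16

16


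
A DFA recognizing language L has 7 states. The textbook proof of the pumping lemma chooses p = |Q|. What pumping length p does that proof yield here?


Pumping lemma for regular languages (standard proof):
Take p = |Q|, the number of DFA states.
Any string of length >= |Q| passes through |Q|+1 states while reading its first |Q| symbols,
so by pigeonhole some state repeats, giving the loop that can be pumped.
Here |Q| = 7
Therefore the proof uses p = 7

7


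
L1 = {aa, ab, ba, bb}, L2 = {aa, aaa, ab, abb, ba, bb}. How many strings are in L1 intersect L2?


L1 = {aa, ab, ba, bb}
L2 = {aa, aaa, ab, abb, ba, bb}
Checking each string in L1 against L2:
  'aa': in L2? Yes
  'ab': in L2? Yes
  'ba': in L2? Yes
  'bb': in L2? Yes
Intersection = {aa, ab, ba, bb}
|L1 ∩ L2| = 4

4


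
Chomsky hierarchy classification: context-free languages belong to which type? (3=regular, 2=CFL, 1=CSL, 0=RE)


Chomsky hierarchy levels:
  Type 3: Regular (DFA/NFA/regex)
  Type 2: Context-free (PDA)
  Type 1: Context-sensitive
  Type 0: Recursively enumerable (TM)
'context-free' corresponds to Type 2

2


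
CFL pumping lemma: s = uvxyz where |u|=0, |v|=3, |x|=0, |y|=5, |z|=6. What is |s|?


|s| = |u| + |v| + |x| + |y| + |z|
= 0 + 3 + 0 + 5 + 6
= 3 + 0 + 11
= 3 + 11
= 14

14


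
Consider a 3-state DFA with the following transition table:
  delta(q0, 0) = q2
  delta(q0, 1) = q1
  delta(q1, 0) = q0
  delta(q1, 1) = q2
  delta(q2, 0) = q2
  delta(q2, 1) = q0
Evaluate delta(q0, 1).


Looking up transition function:
delta(q0, 1) in the table
Row: q0, Column: 1
Result: q1

q1


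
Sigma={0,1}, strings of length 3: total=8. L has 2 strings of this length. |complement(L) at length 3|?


Alphabet: {0,1}
String length: 3
Total strings of length 3 = 2^3 = 8
Strings in L = 2
Complement = total - |L|
= 8 - 2
= 6

6


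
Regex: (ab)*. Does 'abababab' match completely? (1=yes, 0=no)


Pattern: (ab)*
String: 'abababab'
Pattern requires: zero or more repetitions of 'ab'
Pairs: ['ab', 'ab', 'ab', 'ab']
All pairs are 'ab'? Yes
Result: 1

1


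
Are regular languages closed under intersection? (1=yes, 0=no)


Regular languages are closed under:
- Union (DFA product construction)
- Intersection (DFA product construction)
- Complement (swap accept/reject states)
- Concatenation (NFA construction)
- Kleene star (NFA construction)
intersection is in this list
Therefore: closed

1


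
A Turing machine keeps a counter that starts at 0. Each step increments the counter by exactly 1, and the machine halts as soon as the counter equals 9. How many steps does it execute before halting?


Counter starts at 0. Counting sequence:
  Step 1: counter = 1
  Step 2: counter = 2
  Step 3: counter = 3
  Step 4: counter = 4
  Step 5: counter = 5
  Step 6: counter = 6
  ...
  Step 9: counter = 9
Counter reached 9 -> halt
Total steps = 9

9


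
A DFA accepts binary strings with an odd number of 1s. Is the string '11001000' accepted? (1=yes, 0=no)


DFA has 2 states: q_even (start, accept=no) and q_odd
Processing string '11001000' character by character:
  Position 0: read '1', 1-count=1 -> q_odd
  Position 1: read '1', 1-count=2 -> q_even
  Position 2: read '0', 1-count=2 -> q_even (no change)
  Position 3: read '0', 1-count=2 -> q_even (no change)
  Position 4: read '1', 1-count=3 -> q_odd
  Position 5: read '0', 1-count=3 -> q_odd (no change)
  Position 6: read '0', 1-count=3 -> q_odd (no change)
  Position 7: read '0', 1-count=3 -> q_odd (no change)
Final state: q_odd, total 1s = 3 (odd); the DFA requires an odd count -> accept

1


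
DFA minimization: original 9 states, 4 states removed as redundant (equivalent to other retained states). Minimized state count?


Original DFA: 9 states
Redundant states removed: 4
Minimized states = original - removed
= 9 - 4
= 5

5


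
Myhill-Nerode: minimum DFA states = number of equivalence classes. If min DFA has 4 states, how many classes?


Myhill-Nerode theorem:
Number of equivalence classes = number of states in minimal DFA
Minimal DFA states = 4
Therefore equivalence classes = 4

4


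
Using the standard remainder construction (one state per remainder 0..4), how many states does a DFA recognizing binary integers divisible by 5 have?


Divisibility by 5 is tracked via the remainder mod 5: 0, 1, ..., 4
The construction assigns one state to each remainder
Number of remainders = 5

5


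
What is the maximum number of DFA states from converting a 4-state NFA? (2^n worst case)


NFA has 4 states
Subset construction: each DFA state = subset of NFA states
Maximum subsets = 2^4
2^4 = 16

16


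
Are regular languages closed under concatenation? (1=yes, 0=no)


Regular languages are closed under all standard operations:
- Union: Yes (product construction)
- Intersection: Yes (product construction)
- Complement: Yes (swap accept/reject)
- Concatenation: Yes (NFA construction)
Operation: concatenation -> Closed

1


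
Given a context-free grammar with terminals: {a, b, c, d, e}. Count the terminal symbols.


Terminal symbols: a, b, c, d, e
Counting each: a (#1), b (#2), c (#3), d (#4), e (#5)
Total = 5

5


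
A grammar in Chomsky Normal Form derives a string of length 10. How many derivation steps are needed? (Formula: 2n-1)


Chomsky Normal Form derivation:
String length n = 10
Each step either:
  - Splits a nonterminal into two (n-1 such steps)
  - Converts a nonterminal to terminal (n such steps)
Total = (n-1) + n = 2n - 1
= 2(10) - 1
= 20 - 1
= 19

19


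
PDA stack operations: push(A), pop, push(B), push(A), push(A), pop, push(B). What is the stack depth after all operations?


Tracing stack operations:
  push(A) -> stack = [A], depth=1
  pop -> removed A, stack = [], depth=0
  push(B) -> stack = [B], depth=1
  push(A) -> stack = [B,A], depth=2
  push(A) -> stack = [B,A,A], depth=3
  pop -> removed A, stack = [B,A], depth=2
  push(B) -> stack = [B,A,B], depth=3
Final depth = 3

3


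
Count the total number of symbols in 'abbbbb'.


String: 'abbbbb'
Counting characters:
  'a' appears 1 time(s)
  'b' appears 5 time(s)
Total length = 1 + 5 = 6

6


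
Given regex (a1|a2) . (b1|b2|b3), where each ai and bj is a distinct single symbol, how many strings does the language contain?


First group: 2 alternatives
Second group: 3 alternatives
Concatenation: each choice from group 1 pairs with each from group 2
Total = 2 x 3 = 6

6


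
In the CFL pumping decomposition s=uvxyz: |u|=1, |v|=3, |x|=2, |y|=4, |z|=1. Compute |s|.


|s| = |u| + |v| + |x| + |y| + |z|
= 1 + 3 + 2 + 4 + 1
= 4 + 2 + 5
= 6 + 5
= 11

11


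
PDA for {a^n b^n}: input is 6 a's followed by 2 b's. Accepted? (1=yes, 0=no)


Language requires equal numbers of a's and b's
PDA pushes for each 'a', pops for each 'b'
Number of a's = 6
Number of b's = 2
6 != 2 -> Reject

0


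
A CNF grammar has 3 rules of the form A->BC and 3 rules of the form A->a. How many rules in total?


CNF allows two rule forms:
  A -> BC (binary): 3 rules
  A -> a (terminal): 3 rules
Total = 3 + 3 = 6

6


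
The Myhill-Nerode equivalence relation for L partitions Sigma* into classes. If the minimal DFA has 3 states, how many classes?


Myhill-Nerode theorem:
Number of equivalence classes = number of states in minimal DFA
Minimal DFA states = 3
Therefore equivalence classes = 3

3


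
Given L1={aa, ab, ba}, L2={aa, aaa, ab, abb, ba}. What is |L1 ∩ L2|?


L1 = {aa, ab, ba}
L2 = {aa, aaa, ab, abb, ba}
Checking each string in L1 against L2:
  'aa': in L2? Yes
  'ab': in L2? Yes
  'ba': in L2? Yes
Intersection = {aa, ab, ba}
|L1 ∩ L2| = 3

3


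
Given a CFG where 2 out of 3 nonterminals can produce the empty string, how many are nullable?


Nonterminals: {S, A, B}
A nonterminal is nullable if it can derive epsilon
Counting nullable nonterminals: 2
Total nullable = 2

2


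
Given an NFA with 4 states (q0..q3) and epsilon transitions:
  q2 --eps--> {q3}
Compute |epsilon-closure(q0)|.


Starting from q0
Initialize closure = {q0}
q0 has no outgoing epsilon transitions -> nothing to add
Final closure: {q0}
Size = 1

1


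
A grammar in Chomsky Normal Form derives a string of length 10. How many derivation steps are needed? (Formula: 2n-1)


Chomsky Normal Form derivation:
String length n = 10
Each step either:
  - Splits a nonterminal into two (n-1 such steps)
  - Converts a nonterminal to terminal (n such steps)
Total = (n-1) + n = 2n - 1
= 2(10) - 1
= 20 - 1
= 19

19


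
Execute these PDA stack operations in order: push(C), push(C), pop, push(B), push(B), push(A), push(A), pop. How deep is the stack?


Tracing stack operations:
  push(C) -> stack = [C], depth=1
  push(C) -> stack = [C,C], depth=2
  pop -> removed C, stack = [C], depth=1
  push(B) -> stack = [C,B], depth=2
  push(B) -> stack = [C,B,B], depth=3
  push(A) -> stack = [C,B,B,A], depth=4
  push(A) -> stack = [C,B,B,A,A], depth=5
  pop -> removed A, stack = [C,B,B,A], depth=4
Final depth = 4

4


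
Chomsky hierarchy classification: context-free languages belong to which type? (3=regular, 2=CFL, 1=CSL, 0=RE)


Chomsky hierarchy levels:
  Type 3: Regular (DFA/NFA/regex)
  Type 2: Context-free (PDA)
  Type 1: Context-sensitive
  Type 0: Recursively enumerable (TM)
'context-free' corresponds to Type 2

2


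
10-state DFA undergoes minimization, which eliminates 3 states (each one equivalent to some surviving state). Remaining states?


Original DFA: 10 states
Redundant states removed: 3
Minimized states = original - removed
= 10 - 3
= 7

7


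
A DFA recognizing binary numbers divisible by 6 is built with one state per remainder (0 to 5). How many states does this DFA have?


Divisibility by 6 is tracked via the remainder mod 6: 0, 1, ..., 5
The construction assigns one state to each remainder
Number of remainders = 6

6


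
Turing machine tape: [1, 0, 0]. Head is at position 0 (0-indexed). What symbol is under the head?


Tape: [1, 0, 0]
Positions: 0 1 2
Values:    1 0 0
Head at position 0
tape[0] = 1

1


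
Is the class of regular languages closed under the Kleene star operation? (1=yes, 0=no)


Regular languages are closed under:
- Union (DFA product construction)
- Intersection (DFA product construction)
- Complement (swap accept/reject states)
- Concatenation (NFA construction)
- Kleene star (NFA construction)
Kleene star is in this list
Therefore: closed

1


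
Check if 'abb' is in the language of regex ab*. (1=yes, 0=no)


Pattern: ab*
String: 'abb'
Pattern requires: exactly one 'a' followed by zero or more 'b's
First char is 'a' -> OK
Rest 'bb': all b's? Yes
Result: 1

1


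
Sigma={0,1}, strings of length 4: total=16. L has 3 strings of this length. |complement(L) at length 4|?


Alphabet: {0,1}
String length: 4
Total strings of length 4 = 2^4 = 16
Strings in L = 3
Complement = total - |L|
= 16 - 3
= 13

13


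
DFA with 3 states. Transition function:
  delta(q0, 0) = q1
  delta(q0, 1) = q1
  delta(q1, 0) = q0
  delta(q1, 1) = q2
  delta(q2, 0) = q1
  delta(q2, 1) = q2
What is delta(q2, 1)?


Looking up transition function:
delta(q2, 1) in the table
Row: q2, Column: 1
Result: q2

q2


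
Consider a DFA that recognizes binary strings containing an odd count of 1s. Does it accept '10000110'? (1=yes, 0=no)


DFA has 2 states: q_even (start, accept=no) and q_odd
Processing string '10000110' character by character:
  Position 0: read '1', 1-count=1 -> q_odd
  Position 1: read '0', 1-count=1 -> q_odd (no change)
  Position 2: read '0', 1-count=1 -> q_odd (no change)
  Position 3: read '0', 1-count=1 -> q_odd (no change)
  Position 4: read '0', 1-count=1 -> q_odd (no change)
  Position 5: read '1', 1-count=2 -> q_even
  Position 6: read '1', 1-count=3 -> q_odd
  Position 7: read '0', 1-count=3 -> q_odd (no change)
Final state: q_odd, total 1s = 3 (odd); the DFA requires an odd count -> accept

1


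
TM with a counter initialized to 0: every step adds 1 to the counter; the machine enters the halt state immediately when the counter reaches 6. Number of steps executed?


Counter starts at 0. Counting sequence:
  Step 1: counter = 1
  Step 2: counter = 2
  Step 3: counter = 3
  Step 4: counter = 4
  Step 5: counter = 5
  Step 6: counter = 6
Counter reached 6 -> halt
Total steps = 6

6


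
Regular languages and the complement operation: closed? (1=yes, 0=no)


Regular languages are closed under all standard operations:
- Union: Yes (product construction)
- Intersection: Yes (product construction)
- Complement: Yes (swap accept/reject)
- Concatenation: Yes (NFA construction)
Operation: complement -> Closed

1


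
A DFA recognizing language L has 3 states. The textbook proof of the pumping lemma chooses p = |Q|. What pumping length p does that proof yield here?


Pumping lemma for regular languages (standard proof):
Take p = |Q|, the number of DFA states.
Any string of length >= |Q| passes through |Q|+1 states while reading its first |Q| symbols,
so by pigeonhole some state repeats, giving the loop that can be pumped.
Here |Q| = 3
Therefore the proof uses p = 3

3


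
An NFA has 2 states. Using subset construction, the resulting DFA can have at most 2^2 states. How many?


NFA has 2 states
Subset construction: each DFA state = subset of NFA states
Maximum subsets = 2^2
2^2 = 4

4


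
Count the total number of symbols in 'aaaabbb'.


String: 'aaaabbb'
Counting characters:
  'a' appears 4 time(s)
  'b' appears 3 time(s)
Total length = 4 + 3 = 7

7


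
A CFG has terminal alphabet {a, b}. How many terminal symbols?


Terminal symbols: a, b
Counting each: a (#1), b (#2)
Total = 2

2


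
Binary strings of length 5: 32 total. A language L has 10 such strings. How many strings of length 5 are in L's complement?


Alphabet: {0,1}
String length: 5
Total strings of length 5 = 2^5 = 32
Strings in L = 10
Complement = total - |L|
= 32 - 10
= 22

22


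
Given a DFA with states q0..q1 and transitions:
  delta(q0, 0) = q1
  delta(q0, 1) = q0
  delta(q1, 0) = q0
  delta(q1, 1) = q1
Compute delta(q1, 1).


Looking up transition function:
delta(q1, 1) in the table
Row: q1, Column: 1
Result: q1

q1


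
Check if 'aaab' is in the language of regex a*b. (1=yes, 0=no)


Pattern: a*b
String: 'aaab'
Pattern requires: zero or more 'a's followed by exactly one 'b'
Found 3 leading 'a's
Remaining: 'b'
Remaining is exactly 'b' -> match
Result: 1

1


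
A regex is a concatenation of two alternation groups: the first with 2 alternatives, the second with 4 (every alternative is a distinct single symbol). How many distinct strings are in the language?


First group: 2 alternatives
Second group: 4 alternatives
Concatenation: each choice from group 1 pairs with each from group 2
Total = 2 x 4 = 8

8


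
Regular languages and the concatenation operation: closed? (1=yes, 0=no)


Regular languages are closed under all standard operations:
- Union: Yes (product construction)
- Intersection: Yes (product construction)
- Complement: Yes (swap accept/reject)
- Concatenation: Yes (NFA construction)
Operation: concatenation -> Closed

1


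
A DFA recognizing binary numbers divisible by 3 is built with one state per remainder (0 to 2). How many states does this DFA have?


Divisibility by 3 is tracked via the remainder mod 3: 0, 1, ..., 2
The construction assigns one state to each remainder
Number of remainders = 3

3


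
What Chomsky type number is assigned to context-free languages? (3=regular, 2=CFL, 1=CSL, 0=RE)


Chomsky hierarchy levels:
  Type 3: Regular (DFA/NFA/regex)
  Type 2: Context-free (PDA)
  Type 1: Context-sensitive
  Type 0: Recursively enumerable (TM)
'context-free' corresponds to Type 2

2


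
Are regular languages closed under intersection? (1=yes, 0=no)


Regular languages are closed under:
- Union (DFA product construction)
- Intersection (DFA product construction)
- Complement (swap accept/reject states)
- Concatenation (NFA construction)
- Kleene star (NFA construction)
intersection is in this list
Therefore: closed

1


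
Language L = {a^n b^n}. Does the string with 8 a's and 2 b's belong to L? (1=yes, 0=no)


Language requires equal numbers of a's and b's
PDA pushes for each 'a', pops for each 'b'
Number of a's = 8
Number of b's = 2
8 != 2 -> Reject

0


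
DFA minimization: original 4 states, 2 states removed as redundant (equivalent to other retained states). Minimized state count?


Original DFA: 4 states
Redundant states removed: 2
Minimized states = original - removed
= 4 - 2
= 2

2


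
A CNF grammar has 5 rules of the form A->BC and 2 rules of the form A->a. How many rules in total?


CNF allows two rule forms:
  A -> BC (binary): 5 rules
  A -> a (terminal): 2 rules
Total = 5 + 2 = 7

7


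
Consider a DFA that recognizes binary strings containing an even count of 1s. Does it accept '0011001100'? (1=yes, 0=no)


DFA has 2 states: q_even (start, accept=yes) and q_odd
Processing string '0011001100' character by character:
  Position 0: read '0', 1-count=0 -> q_even (no change)
  Position 1: read '0', 1-count=0 -> q_even (no change)
  Position 2: read '1', 1-count=1 -> q_odd
  Position 3: read '1', 1-count=2 -> q_even
  Position 4: read '0', 1-count=2 -> q_even (no change)
  Position 5: read '0', 1-count=2 -> q_even (no change)
  Position 6: read '1', 1-count=3 -> q_odd
  Position 7: read '1', 1-count=4 -> q_even
  Position 8: read '0', 1-count=4 -> q_even (no change)
  Position 9: read '0', 1-count=4 -> q_even (no change)
Final state: q_even, total 1s = 4 (even); the DFA requires an even count -> accept

1


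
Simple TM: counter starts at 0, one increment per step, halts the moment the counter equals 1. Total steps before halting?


Counter starts at 0. Counting sequence:
  Step 1: counter = 1
Counter reached 1 -> halt
Total steps = 1

1


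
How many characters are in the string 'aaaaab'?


String: 'aaaaab'
Counting characters:
  'a' appears 5 time(s)
  'b' appears 1 time(s)
Total length = 5 + 1 = 6

6


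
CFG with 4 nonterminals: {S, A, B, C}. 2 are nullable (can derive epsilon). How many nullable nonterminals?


Nonterminals: {S, A, B, C}
A nonterminal is nullable if it can derive epsilon
Counting nullable nonterminals: 2
Total nullable = 2

2


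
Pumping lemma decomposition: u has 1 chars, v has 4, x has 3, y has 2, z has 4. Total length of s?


|s| = |u| + |v| + |x| + |y| + |z|
= 1 + 4 + 3 + 2 + 4
= 5 + 3 + 6
= 8 + 6
= 14

14


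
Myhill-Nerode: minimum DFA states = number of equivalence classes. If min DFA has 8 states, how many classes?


Myhill-Nerode theorem:
Number of equivalence classes = number of states in minimal DFA
Minimal DFA states = 8
Therefore equivalence classes = 8

8


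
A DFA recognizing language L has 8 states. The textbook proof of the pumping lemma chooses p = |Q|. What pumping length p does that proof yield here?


Pumping lemma for regular languages (standard proof):
Take p = |Q|, the number of DFA states.
Any string of length >= |Q| passes through |Q|+1 states while reading its first |Q| symbols,
so by pigeonhole some state repeats, giving the loop that can be pumped.
Here |Q| = 8
Therefore the proof uses p = 8

8


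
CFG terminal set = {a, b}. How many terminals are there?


Terminal symbols: a, b
Counting each: a (#1), b (#2)
Total = 2

2


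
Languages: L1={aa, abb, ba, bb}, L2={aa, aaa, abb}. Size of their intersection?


L1 = {aa, abb, ba, bb}
L2 = {aa, aaa, abb}
Checking each string in L1 against L2:
  'aa': in L2? Yes
  'abb': in L2? Yes
  'ba': in L2? No
  'bb': in L2? No
Intersection = {aa, abb}
|L1 ∩ L2| = 2

2


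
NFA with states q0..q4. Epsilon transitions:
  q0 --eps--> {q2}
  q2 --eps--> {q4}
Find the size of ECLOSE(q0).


Starting from q0
Initialize closure = {q0}
Follow epsilon from q0 -> add q2
Follow epsilon from q2 -> add q4
Final closure: {q0, q2, q4}
Size = 3

3


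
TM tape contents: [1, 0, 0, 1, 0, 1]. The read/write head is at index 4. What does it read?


Tape: [1, 0, 0, 1, 0, 1]
Positions: 0 1 2 3 4 5
Values:    1 0 0 1 0 1
Head at position 4
tape[4] = 0

0


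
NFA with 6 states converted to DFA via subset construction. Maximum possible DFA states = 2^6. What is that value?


NFA has 6 states
Subset construction: each DFA state = subset of NFA states
Maximum subsets = 2^6
2^6 = 64

64


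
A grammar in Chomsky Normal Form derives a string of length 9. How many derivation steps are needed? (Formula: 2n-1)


Chomsky Normal Form derivation:
String length n = 9
Each step either:
  - Splits a nonterminal into two (n-1 such steps)
  - Converts a nonterminal to terminal (n such steps)
Total = (n-1) + n = 2n - 1
= 2(9) - 1
= 18 - 1
= 17

17


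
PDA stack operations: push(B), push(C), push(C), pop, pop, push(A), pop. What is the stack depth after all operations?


Tracing stack operations:
  push(B) -> stack = [B], depth=1
  push(C) -> stack = [B,C], depth=2
  push(C) -> stack = [B,C,C], depth=3
  pop -> removed C, stack = [B,C], depth=2
  pop -> removed C, stack = [B], depth=1
  push(A) -> stack = [B,A], depth=2
  pop -> removed A, stack = [B], depth=1
Final depth = 1

1


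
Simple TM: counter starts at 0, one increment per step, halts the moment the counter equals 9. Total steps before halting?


Counter starts at 0. Counting sequence:
  Step 1: counter = 1
  Step 2: counter = 2
  Step 3: counter = 3
  Step 4: counter = 4
  Step 5: counter = 5
  Step 6: counter = 6
  ...
  Step 9: counter = 9
Counter reached 9 -> halt
Total steps = 9

9


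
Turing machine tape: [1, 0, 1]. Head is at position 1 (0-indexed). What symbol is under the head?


Tape: [1, 0, 1]
Positions: 0 1 2
Values:    1 0 1
Head at position 1
tape[1] = 0

0


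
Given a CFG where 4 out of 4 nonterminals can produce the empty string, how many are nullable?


Nonterminals: {S, A, B, C}
A nonterminal is nullable if it can derive epsilon
Counting nullable nonterminals: 4
Total nullable = 4

4


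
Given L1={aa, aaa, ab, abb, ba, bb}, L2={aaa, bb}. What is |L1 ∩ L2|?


L1 = {aa, aaa, ab, abb, ba, bb}
L2 = {aaa, bb}
Checking each string in L1 against L2:
  'aa': in L2? No
  'aaa': in L2? Yes
  'ab': in L2? No
  'abb': in L2? No
  'ba': in L2? No
  'bb': in L2? Yes
Intersection = {aaa, bb}
|L1 ∩ L2| = 2

2


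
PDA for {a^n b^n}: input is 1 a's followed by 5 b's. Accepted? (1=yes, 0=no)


Language requires equal numbers of a's and b's
PDA pushes for each 'a', pops for each 'b'
Number of a's = 1
Number of b's = 5
1 != 5 -> Reject

0


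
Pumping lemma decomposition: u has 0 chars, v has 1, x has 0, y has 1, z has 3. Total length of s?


|s| = |u| + |v| + |x| + |y| + |z|
= 0 + 1 + 0 + 1 + 3
= 1 + 0 + 4
= 1 + 4
= 5

5


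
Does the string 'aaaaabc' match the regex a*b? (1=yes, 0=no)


Pattern: a*b
String: 'aaaaabc'
Pattern requires: zero or more 'a's followed by exactly one 'b'
Found 5 leading 'a's
Remaining: 'bc'
Remaining is not 'b' -> no match
Result: 0

0


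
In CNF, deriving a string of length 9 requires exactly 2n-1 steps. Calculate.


Chomsky Normal Form derivation:
String length n = 9
Each step either:
  - Splits a nonterminal into two (n-1 such steps)
  - Converts a nonterminal to terminal (n such steps)
Total = (n-1) + n = 2n - 1
= 2(9) - 1
= 18 - 1
= 17

17


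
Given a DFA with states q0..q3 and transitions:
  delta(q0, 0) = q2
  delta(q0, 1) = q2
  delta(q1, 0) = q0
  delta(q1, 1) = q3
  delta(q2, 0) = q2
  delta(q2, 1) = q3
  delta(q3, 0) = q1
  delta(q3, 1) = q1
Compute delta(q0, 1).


Looking up transition function:
delta(q0, 1) in the table
Row: q0, Column: 1
Result: q2

q2


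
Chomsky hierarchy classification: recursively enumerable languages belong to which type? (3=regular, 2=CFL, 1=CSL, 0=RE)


Chomsky hierarchy levels:
  Type 3: Regular (DFA/NFA/regex)
  Type 2: Context-free (PDA)
  Type 1: Context-sensitive
  Type 0: Recursively enumerable (TM)
'recursively enumerable' corresponds to Type 0

0


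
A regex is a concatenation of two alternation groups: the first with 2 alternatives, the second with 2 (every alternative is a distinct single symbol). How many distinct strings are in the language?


First group: 2 alternatives
Second group: 2 alternatives
Concatenation: each choice from group 1 pairs with each from group 2
Total = 2 x 2 = 4

4


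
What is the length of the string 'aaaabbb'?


String: 'aaaabbb'
Counting characters:
  'a' appears 4 time(s)
  'b' appears 3 time(s)
Total length = 4 + 3 = 7

7


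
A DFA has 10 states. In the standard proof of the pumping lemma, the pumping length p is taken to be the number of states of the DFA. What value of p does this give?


Pumping lemma for regular languages (standard proof):
Take p = |Q|, the number of DFA states.
Any string of length >= |Q| passes through |Q|+1 states while reading its first |Q| symbols,
so by pigeonhole some state repeats, giving the loop that can be pumped.
Here |Q| = 10
Therefore the proof uses p = 10

10


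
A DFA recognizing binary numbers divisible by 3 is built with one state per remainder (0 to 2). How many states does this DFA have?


Divisibility by 3 is tracked via the remainder mod 3: 0, 1, ..., 2
The construction assigns one state to each remainder
Number of remainders = 3

3


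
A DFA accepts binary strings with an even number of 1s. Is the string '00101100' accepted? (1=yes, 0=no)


DFA has 2 states: q_even (start, accept=yes) and q_odd
Processing string '00101100' character by character:
  Position 0: read '0', 1-count=0 -> q_even (no change)
  Position 1: read '0', 1-count=0 -> q_even (no change)
  Position 2: read '1', 1-count=1 -> q_odd
  Position 3: read '0', 1-count=1 -> q_odd (no change)
  Position 4: read '1', 1-count=2 -> q_even
  Position 5: read '1', 1-count=3 -> q_odd
  Position 6: read '0', 1-count=3 -> q_odd (no change)
  Position 7: read '0', 1-count=3 -> q_odd (no change)
Final state: q_odd, total 1s = 3 (odd); the DFA requires an even count -> reject

0


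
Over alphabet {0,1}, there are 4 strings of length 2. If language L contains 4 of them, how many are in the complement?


Alphabet: {0,1}
String length: 2
Total strings of length 2 = 2^2 = 4
Strings in L = 4
Complement = total - |L|
= 4 - 4
= 0

0


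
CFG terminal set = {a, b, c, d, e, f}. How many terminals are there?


Terminal symbols: a, b, c, d, e, f
Counting each: a (#1), b (#2), c (#3), d (#4), e (#5), f (#6)
Total = 6

6


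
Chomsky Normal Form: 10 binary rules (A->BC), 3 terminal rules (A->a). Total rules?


CNF allows two rule forms:
  A -> BC (binary): 10 rules
  A -> a (terminal): 3 rules
Total = 10 + 3 = 13

13


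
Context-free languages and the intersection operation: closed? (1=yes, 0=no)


CFL closure properties:
  Closed under: union, concatenation, Kleene star
  NOT closed under: intersection, complement
Operation 'intersection' is in not-closed list -> No (not closed)

0


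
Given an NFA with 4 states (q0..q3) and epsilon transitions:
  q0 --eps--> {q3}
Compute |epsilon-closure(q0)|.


Starting from q0
Initialize closure = {q0}
Follow epsilon from q0 -> add q3
Final closure: {q0, q3}
Size = 2

2


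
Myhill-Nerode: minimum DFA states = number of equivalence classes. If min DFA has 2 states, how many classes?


Myhill-Nerode theorem:
Number of equivalence classes = number of states in minimal DFA
Minimal DFA states = 2
Therefore equivalence classes = 2

2


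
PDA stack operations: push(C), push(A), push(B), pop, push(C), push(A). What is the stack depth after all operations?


Tracing stack operations:
  push(C) -> stack = [C], depth=1
  push(A) -> stack = [C,A], depth=2
  push(B) -> stack = [C,A,B], depth=3
  pop -> removed B, stack = [C,A], depth=2
  push(C) -> stack = [C,A,C], depth=3
  push(A) -> stack = [C,A,C,A], depth=4
Final depth = 4

4


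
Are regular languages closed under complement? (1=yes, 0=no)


Regular languages are closed under:
- Union (DFA product construction)
- Intersection (DFA product construction)
- Complement (swap accept/reject states)
- Concatenation (NFA construction)
- Kleene star (NFA construction)
complement is in this list
Therefore: closed

1


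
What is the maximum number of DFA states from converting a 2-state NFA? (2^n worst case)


NFA has 2 states
Subset construction: each DFA state = subset of NFA states
Maximum subsets = 2^2
2^2 = 4

4


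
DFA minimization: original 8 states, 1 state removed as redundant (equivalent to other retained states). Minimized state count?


Original DFA: 8 states
Redundant states removed: 1
Minimized states = original - removed
= 8 - 1
= 7

7


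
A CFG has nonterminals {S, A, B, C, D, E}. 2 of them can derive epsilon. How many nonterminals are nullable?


Nonterminals: {S, A, B, C, D, E}
A nonterminal is nullable if it can derive epsilon
Counting nullable nonterminals: 2
Total nullable = 2

2


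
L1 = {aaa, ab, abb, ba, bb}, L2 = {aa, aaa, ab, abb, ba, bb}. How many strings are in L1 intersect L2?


L1 = {aaa, ab, abb, ba, bb}
L2 = {aa, aaa, ab, abb, ba, bb}
Checking each string in L1 against L2:
  'aaa': in L2? Yes
  'ab': in L2? Yes
  'abb': in L2? Yes
  'ba': in L2? Yes
  'bb': in L2? Yes
Intersection = {aaa, ab, abb, ba, bb}
|L1 ∩ L2| = 5

5
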